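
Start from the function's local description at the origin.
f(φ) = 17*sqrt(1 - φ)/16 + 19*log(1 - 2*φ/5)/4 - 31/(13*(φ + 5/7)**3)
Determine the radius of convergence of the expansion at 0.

Denominator factor (φ + 5/7)^3: pole of order 3 at -5/7, modulus 5/7.
Branch term (19/4)*log(1 - φ/(5/2)): its argument vanishes at φ = 5/2, a logarithmic branch point, modulus 5/2.
Branch term (17/16)*sqrt(1 - φ/(1)): its argument vanishes at φ = 1, a square-root branch point, modulus 1.
The radius of convergence is the smallest modulus among the singular points: 5/7.

The radius of convergence is 5/7.


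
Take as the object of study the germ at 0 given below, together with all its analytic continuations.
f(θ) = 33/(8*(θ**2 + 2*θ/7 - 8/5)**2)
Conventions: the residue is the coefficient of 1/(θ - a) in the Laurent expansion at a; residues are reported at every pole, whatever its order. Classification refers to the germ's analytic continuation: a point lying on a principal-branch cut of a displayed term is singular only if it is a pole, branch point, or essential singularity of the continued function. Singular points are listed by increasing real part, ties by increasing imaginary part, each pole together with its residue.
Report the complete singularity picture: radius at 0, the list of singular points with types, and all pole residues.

Radius of convergence at 0: -1/7 + (1/35)*sqrt(1985).
At -1/7 - (1/35)*sqrt(1985): a pole of order 2; residue (56595/5043488)*sqrt(1985).
At -1/7 + (1/35)*sqrt(1985): a pole of order 2; residue -(56595/5043488)*sqrt(1985).

Denominator factor (θ**2 + 2*θ/7 - 8/5)^2: discriminant 1588/245, real irrational roots -1/7 + (1/35)*sqrt(1985) and -1/7 - (1/35)*sqrt(1985); poles of order 2, moduli -1/7 + (1/35)*sqrt(1985) and 1/7 + (1/35)*sqrt(1985).
The radius of convergence is the smallest modulus among the singular points: -1/7 + (1/35)*sqrt(1985).
The factor θ**2 + 2*θ/7 - 8/5 splits as (θ - a)(θ - a') with a = -1/7 - (1/35)*sqrt(1985), a' = -1/7 + (1/35)*sqrt(1985). At the order-2 pole a set g(θ) = (θ - a)^2*f(θ) = [33/8] / (θ - a')^2.
Order-2 pole: residue = g'(a); g'(-1/7 - (1/35)*sqrt(1985)) = (56595/5043488)*sqrt(1985), so the residue is (56595/5043488)*sqrt(1985).
The factor θ**2 + 2*θ/7 - 8/5 splits as (θ - a)(θ - a') with a = -1/7 + (1/35)*sqrt(1985), a' = -1/7 - (1/35)*sqrt(1985). At the order-2 pole a set g(θ) = (θ - a)^2*f(θ) = [33/8] / (θ - a')^2.
Order-2 pole: residue = g'(a); g'(-1/7 + (1/35)*sqrt(1985)) = -(56595/5043488)*sqrt(1985), so the residue is -(56595/5043488)*sqrt(1985).
List the singular points by increasing real part (a conjugate pair: the negative imaginary part first).


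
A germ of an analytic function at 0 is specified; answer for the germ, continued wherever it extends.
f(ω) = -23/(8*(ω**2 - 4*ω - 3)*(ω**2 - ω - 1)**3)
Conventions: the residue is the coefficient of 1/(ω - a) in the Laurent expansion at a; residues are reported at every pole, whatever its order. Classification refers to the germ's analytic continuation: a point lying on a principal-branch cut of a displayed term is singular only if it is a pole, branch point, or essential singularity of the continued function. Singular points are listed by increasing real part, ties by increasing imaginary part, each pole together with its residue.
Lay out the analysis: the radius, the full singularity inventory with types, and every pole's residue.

Radius of convergence at 0: -1/2 + (1/2)*sqrt(5).
At 2 - sqrt(7): a pole of order 1; residue 17595/16 + (5819/14)*sqrt(7).
At 1/2 - (1/2)*sqrt(5): a pole of order 3; residue -17595/16 - (983641/2000)*sqrt(5).
At 1/2 + (1/2)*sqrt(5): a pole of order 3; residue -17595/16 + (983641/2000)*sqrt(5).
At 2 + sqrt(7): a pole of order 1; residue 17595/16 - (5819/14)*sqrt(7).

Denominator factor (ω**2 - ω - 1)^3: discriminant 5, real irrational roots 1/2 + (1/2)*sqrt(5) and 1/2 - (1/2)*sqrt(5); poles of order 3, moduli 1/2 + (1/2)*sqrt(5) and -1/2 + (1/2)*sqrt(5).
Denominator factor (ω**2 - 4*ω - 3): discriminant 28, real irrational roots 2 + sqrt(7) and 2 - sqrt(7); poles of order 1, moduli 2 + sqrt(7) and -2 + sqrt(7).
The radius of convergence is the smallest modulus among the singular points: -1/2 + (1/2)*sqrt(5).
The factor ω**2 - 4*ω - 3 splits as (ω - a)(ω - a') with a = 2 - sqrt(7), a' = 2 + sqrt(7). At the order-1 pole a set g(ω) = (ω - a)*f(ω) = [-23/(8*(ω**2 - ω - 1)**3)] / (ω - a').
Simple pole: residue = g(a) at a = 2 - sqrt(7), which is 17595/16 + (5819/14)*sqrt(7).
The factor ω**2 - ω - 1 splits as (ω - a)(ω - a') with a = 1/2 - (1/2)*sqrt(5), a' = 1/2 + (1/2)*sqrt(5). At the order-3 pole a set g(ω) = (ω - a)^3*f(ω) = [-23/(8*(ω**2 - 4*ω - 3))] / (ω - a')^3.
Order-3 pole: residue = g''(a)/2; g''(1/2 - (1/2)*sqrt(5)) = -17595/8 - (983641/1000)*sqrt(5), so the residue is -17595/16 - (983641/2000)*sqrt(5).
The factor ω**2 - ω - 1 splits as (ω - a)(ω - a') with a = 1/2 + (1/2)*sqrt(5), a' = 1/2 - (1/2)*sqrt(5). At the order-3 pole a set g(ω) = (ω - a)^3*f(ω) = [-23/(8*(ω**2 - 4*ω - 3))] / (ω - a')^3.
Order-3 pole: residue = g''(a)/2; g''(1/2 + (1/2)*sqrt(5)) = -17595/8 + (983641/1000)*sqrt(5), so the residue is -17595/16 + (983641/2000)*sqrt(5).
The factor ω**2 - 4*ω - 3 splits as (ω - a)(ω - a') with a = 2 + sqrt(7), a' = 2 - sqrt(7). At the order-1 pole a set g(ω) = (ω - a)*f(ω) = [-23/(8*(ω**2 - ω - 1)**3)] / (ω - a').
Simple pole: residue = g(a) at a = 2 + sqrt(7), which is 17595/16 - (5819/14)*sqrt(7).
List the singular points by increasing real part (a conjugate pair: the negative imaginary part first).


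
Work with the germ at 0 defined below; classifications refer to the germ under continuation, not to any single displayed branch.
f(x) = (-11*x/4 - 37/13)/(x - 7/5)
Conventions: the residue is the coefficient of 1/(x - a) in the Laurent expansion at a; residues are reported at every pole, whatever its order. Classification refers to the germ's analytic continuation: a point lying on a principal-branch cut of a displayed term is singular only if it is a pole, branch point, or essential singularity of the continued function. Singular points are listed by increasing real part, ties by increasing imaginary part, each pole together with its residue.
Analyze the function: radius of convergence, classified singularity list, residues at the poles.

Radius of convergence at 0: 7/5.
At 7/5: a pole of order 1; residue -1741/260.

Denominator factor (x - 7/5): pole of order 1 at 7/5, modulus 7/5.
The radius of convergence is the smallest modulus among the singular points: 7/5.
At the order-1 pole 7/5 set g(x) = (x - (7/5))*f(x) = -11*x/4 - 37/13.
Simple pole: residue = g(a) at a = 7/5, which is -1741/260.


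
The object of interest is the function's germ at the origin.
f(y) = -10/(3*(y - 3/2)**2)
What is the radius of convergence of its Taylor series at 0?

The radius of convergence is 3/2.

Denominator factor (y - 3/2)^2: pole of order 2 at 3/2, modulus 3/2.
The radius of convergence is the smallest modulus among the singular points: 3/2.


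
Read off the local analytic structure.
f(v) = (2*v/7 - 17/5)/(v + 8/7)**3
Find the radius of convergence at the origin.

The radius of convergence is 8/7.

Denominator factor (v + 8/7)^3: pole of order 3 at -8/7, modulus 8/7.
The radius of convergence is the smallest modulus among the singular points: 8/7.


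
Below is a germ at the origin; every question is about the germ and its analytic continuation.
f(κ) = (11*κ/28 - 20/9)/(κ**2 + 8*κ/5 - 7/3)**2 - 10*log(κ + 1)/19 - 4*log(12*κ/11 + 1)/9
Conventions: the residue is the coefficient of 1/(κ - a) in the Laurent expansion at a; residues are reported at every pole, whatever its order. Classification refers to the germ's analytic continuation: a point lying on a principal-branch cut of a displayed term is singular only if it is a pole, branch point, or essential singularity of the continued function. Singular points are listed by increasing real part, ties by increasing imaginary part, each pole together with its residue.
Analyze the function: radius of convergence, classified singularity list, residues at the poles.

Denominator factor (κ**2 + 8*κ/5 - 7/3)^2: discriminant 892/75, real irrational roots -4/5 + (1/15)*sqrt(669) and -4/5 - (1/15)*sqrt(669); poles of order 2, moduli -4/5 + (1/15)*sqrt(669) and 4/5 + (1/15)*sqrt(669).
Branch term (-4/9)*log(1 - κ/(-11/12)): its argument vanishes at κ = -11/12, a logarithmic branch point, modulus 11/12.
Branch term (-10/19)*log(1 - κ/(-1)): its argument vanishes at κ = -1, a logarithmic branch point, modulus 1.
The radius of convergence is the smallest modulus among the singular points: 11/12.
The branch terms are analytic at -4/5 - (1/15)*sqrt(669) and contribute nothing to the residue; only the rational part matters.
The factor κ**2 + 8*κ/5 - 7/3 splits as (κ - a)(κ - a') with a = -4/5 - (1/15)*sqrt(669), a' = -4/5 + (1/15)*sqrt(669). At the order-2 pole a set g(κ) = (κ - a)^2*(rational part) = [11*κ/28 - 20/9] / (κ - a')^2.
Order-2 pole: residue = g'(a); g'(-4/5 - (1/15)*sqrt(669)) = -(19975/4177236)*sqrt(669), so the residue is -(19975/4177236)*sqrt(669).
The branch terms are analytic at -4/5 + (1/15)*sqrt(669) and contribute nothing to the residue; only the rational part matters.
The factor κ**2 + 8*κ/5 - 7/3 splits as (κ - a)(κ - a') with a = -4/5 + (1/15)*sqrt(669), a' = -4/5 - (1/15)*sqrt(669). At the order-2 pole a set g(κ) = (κ - a)^2*(rational part) = [11*κ/28 - 20/9] / (κ - a')^2.
Order-2 pole: residue = g'(a); g'(-4/5 + (1/15)*sqrt(669)) = (19975/4177236)*sqrt(669), so the residue is (19975/4177236)*sqrt(669).
List the singular points by increasing real part (a conjugate pair: the negative imaginary part first).

Radius of convergence at 0: 11/12.
At -4/5 - (1/15)*sqrt(669): a pole of order 2; residue -(19975/4177236)*sqrt(669).
At -1: a logarithmic branch point.
At -11/12: a logarithmic branch point.
At -4/5 + (1/15)*sqrt(669): a pole of order 2; residue (19975/4177236)*sqrt(669).


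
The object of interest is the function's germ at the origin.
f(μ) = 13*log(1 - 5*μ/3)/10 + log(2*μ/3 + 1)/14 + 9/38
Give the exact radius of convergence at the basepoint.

Branch term (13/10)*log(1 - μ/(3/5)): its argument vanishes at μ = 3/5, a logarithmic branch point, modulus 3/5.
Branch term (1/14)*log(1 - μ/(-3/2)): its argument vanishes at μ = -3/2, a logarithmic branch point, modulus 3/2.
The radius of convergence is the smallest modulus among the singular points: 3/5.

The radius of convergence is 3/5.


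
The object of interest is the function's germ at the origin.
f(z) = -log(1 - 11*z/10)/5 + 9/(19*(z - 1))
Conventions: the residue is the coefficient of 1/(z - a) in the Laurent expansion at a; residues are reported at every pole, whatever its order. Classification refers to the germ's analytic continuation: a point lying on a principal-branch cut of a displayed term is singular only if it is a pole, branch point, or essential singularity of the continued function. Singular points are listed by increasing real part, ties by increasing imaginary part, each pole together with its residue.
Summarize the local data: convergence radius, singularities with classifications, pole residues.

Radius of convergence at 0: 10/11.
At 10/11: a logarithmic branch point.
At 1: a pole of order 1; residue 9/19.

Denominator factor (z - 1): pole of order 1 at 1, modulus 1.
Branch term (-1/5)*log(1 - z/(10/11)): its argument vanishes at z = 10/11, a logarithmic branch point, modulus 10/11.
The radius of convergence is the smallest modulus among the singular points: 10/11.
The branch term is analytic at 1 and contributes nothing to the residue; only the rational part matters.
At the order-1 pole 1 set g(z) = (z - (1))*(rational part) = 9/19.
Simple pole: residue = g(a) at a = 1, which is 9/19.
List the singular points by increasing real part (a conjugate pair: the negative imaginary part first).


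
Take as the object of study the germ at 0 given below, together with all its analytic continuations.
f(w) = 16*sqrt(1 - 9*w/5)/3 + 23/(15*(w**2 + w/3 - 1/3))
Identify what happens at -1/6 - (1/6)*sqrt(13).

The denominator factor w**2 + w/3 - 1/3 vanishes at -1/6 - (1/6)*sqrt(13) and appears to the power 1; the numerator there equals 23/15, nonzero, and no other factor vanishes.
The branch terms are analytic at this point.
Hence a pole whose order is the multiplicity, 1.

The point is a pole of order 1.


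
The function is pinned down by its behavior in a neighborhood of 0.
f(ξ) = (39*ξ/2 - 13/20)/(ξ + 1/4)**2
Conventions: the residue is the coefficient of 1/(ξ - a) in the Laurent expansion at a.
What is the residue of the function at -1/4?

At the order-2 pole -1/4 set g(ξ) = (ξ - (-1/4))^2*f(ξ) = 39*ξ/2 - 13/20.
Order-2 pole: residue = g'(a); g'(-1/4) = 39/2, so the residue is 39/2.

The residue is 39/2.


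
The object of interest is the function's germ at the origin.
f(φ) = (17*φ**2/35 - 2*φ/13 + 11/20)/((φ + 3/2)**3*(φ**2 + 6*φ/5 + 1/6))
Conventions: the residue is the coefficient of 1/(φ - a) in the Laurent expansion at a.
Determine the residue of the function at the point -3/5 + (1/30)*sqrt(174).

The factor φ**2 + 6*φ/5 + 1/6 splits as (φ - a)(φ - a') with a = -3/5 + (1/30)*sqrt(174), a' = -3/5 - (1/30)*sqrt(174). At the order-1 pole a set g(φ) = (φ - a)*f(φ) = [(17*φ**2/35 - 2*φ/13 + 11/20)/(φ + 3/2)**3] / (φ - a').
Simple pole: residue = g(a) at a = -3/5 + (1/30)*sqrt(174), which is -32546946/4609423 + (10623981/19096181)*sqrt(174).

The residue is -32546946/4609423 + (10623981/19096181)*sqrt(174).


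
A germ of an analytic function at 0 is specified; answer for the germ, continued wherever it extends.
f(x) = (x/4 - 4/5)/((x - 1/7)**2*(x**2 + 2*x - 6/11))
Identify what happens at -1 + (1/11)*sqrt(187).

The denominator factor x**2 + 2*x - 6/11 vanishes at -1 + (1/11)*sqrt(187) and appears to the power 1; the numerator there equals -21/20 + (1/44)*sqrt(187), nonzero, and no other factor vanishes.
Hence a pole whose order is the multiplicity, 1.

The point is a pole of order 1.


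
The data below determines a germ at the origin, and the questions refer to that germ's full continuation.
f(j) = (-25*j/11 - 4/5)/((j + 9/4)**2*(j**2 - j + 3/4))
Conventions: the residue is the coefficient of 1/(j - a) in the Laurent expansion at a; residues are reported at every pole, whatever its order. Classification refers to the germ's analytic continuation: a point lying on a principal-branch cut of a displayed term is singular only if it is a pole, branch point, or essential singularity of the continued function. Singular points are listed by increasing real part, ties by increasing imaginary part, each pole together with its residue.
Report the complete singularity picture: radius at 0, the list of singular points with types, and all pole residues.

Radius of convergence at 0: (1/2)*sqrt(3).
At -9/4: a pole of order 2; residue 76048/915255.
At (1/2) - ((1/2)*sqrt(2))*i: a pole of order 1; residue (-38024/915255) - ((140276/915255)*sqrt(2))*i.
At (1/2) + ((1/2)*sqrt(2))*i: a pole of order 1; residue (-38024/915255) + ((140276/915255)*sqrt(2))*i.

Denominator factor (j + 9/4)^2: pole of order 2 at -9/4, modulus 9/4.
Denominator factor (j**2 - j + 3/4): discriminant -2, complex-conjugate roots (1/2) + ((1/2)*sqrt(2))*i and (1/2) - ((1/2)*sqrt(2))*i; poles of order 1, moduli (1/2)*sqrt(3) and (1/2)*sqrt(3).
The radius of convergence is the smallest modulus among the singular points: (1/2)*sqrt(3).
At the order-2 pole -9/4 set g(j) = (j - (-9/4))^2*f(j) = (-25*j/11 - 4/5)/(j**2 - j + 3/4).
Order-2 pole: residue = g'(a); g'(-9/4) = 76048/915255, so the residue is 76048/915255.
The factor j**2 - j + 3/4 splits as (j - a)(j - a') with a = (1/2) - ((1/2)*sqrt(2))*i, a' = (1/2) + ((1/2)*sqrt(2))*i. At the order-1 pole a set g(j) = (j - a)*f(j) = [(-25*j/11 - 4/5)/(j + 9/4)**2] / (j - a').
Simple pole: residue = g(a) at a = (1/2) - ((1/2)*sqrt(2))*i, which is (-38024/915255) - ((140276/915255)*sqrt(2))*i.
The factor j**2 - j + 3/4 splits as (j - a)(j - a') with a = (1/2) + ((1/2)*sqrt(2))*i, a' = (1/2) - ((1/2)*sqrt(2))*i. At the order-1 pole a set g(j) = (j - a)*f(j) = [(-25*j/11 - 4/5)/(j + 9/4)**2] / (j - a').
Simple pole: residue = g(a) at a = (1/2) + ((1/2)*sqrt(2))*i, which is (-38024/915255) + ((140276/915255)*sqrt(2))*i.
List the singular points by increasing real part (a conjugate pair: the negative imaginary part first).


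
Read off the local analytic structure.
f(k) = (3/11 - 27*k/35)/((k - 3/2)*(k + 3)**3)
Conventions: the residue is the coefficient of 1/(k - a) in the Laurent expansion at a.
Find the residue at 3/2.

At the order-1 pole 3/2 set g(k) = (k - (3/2))*f(k) = (3/11 - 27*k/35)/(k + 3)**3.
Simple pole: residue = g(a) at a = 3/2, which is -908/93555.

The residue is -908/93555.


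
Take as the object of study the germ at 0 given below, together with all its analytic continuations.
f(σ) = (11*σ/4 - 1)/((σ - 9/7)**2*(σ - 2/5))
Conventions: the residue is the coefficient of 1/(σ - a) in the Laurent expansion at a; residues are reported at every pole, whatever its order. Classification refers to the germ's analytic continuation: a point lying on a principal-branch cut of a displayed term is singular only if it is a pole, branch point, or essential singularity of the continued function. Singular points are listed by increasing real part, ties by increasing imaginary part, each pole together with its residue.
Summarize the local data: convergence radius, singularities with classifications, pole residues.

Radius of convergence at 0: 2/5.
At 2/5: a pole of order 1; residue 245/1922.
At 9/7: a pole of order 2; residue -245/1922.

Denominator factor (σ - 9/7)^2: pole of order 2 at 9/7, modulus 9/7.
Denominator factor (σ - 2/5): pole of order 1 at 2/5, modulus 2/5.
The radius of convergence is the smallest modulus among the singular points: 2/5.
At the order-1 pole 2/5 set g(σ) = (σ - (2/5))*f(σ) = (11*σ/4 - 1)/(σ - 9/7)**2.
Simple pole: residue = g(a) at a = 2/5, which is 245/1922.
At the order-2 pole 9/7 set g(σ) = (σ - (9/7))^2*f(σ) = (11*σ/4 - 1)/(σ - 2/5).
Order-2 pole: residue = g'(a); g'(9/7) = -245/1922, so the residue is -245/1922.
List the singular points by increasing real part (a conjugate pair: the negative imaginary part first).


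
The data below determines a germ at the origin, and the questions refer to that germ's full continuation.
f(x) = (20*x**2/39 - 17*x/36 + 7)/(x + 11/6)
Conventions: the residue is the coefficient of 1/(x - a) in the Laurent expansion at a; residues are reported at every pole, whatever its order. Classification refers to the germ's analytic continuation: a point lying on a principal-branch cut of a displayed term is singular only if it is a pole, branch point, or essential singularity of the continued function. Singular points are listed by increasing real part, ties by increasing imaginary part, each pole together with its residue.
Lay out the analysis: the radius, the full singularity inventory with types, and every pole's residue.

Radius of convergence at 0: 11/6.
At -11/6: a pole of order 1; residue 26927/2808.

Denominator factor (x + 11/6): pole of order 1 at -11/6, modulus 11/6.
The radius of convergence is the smallest modulus among the singular points: 11/6.
At the order-1 pole -11/6 set g(x) = (x - (-11/6))*f(x) = 20*x**2/39 - 17*x/36 + 7.
Simple pole: residue = g(a) at a = -11/6, which is 26927/2808.


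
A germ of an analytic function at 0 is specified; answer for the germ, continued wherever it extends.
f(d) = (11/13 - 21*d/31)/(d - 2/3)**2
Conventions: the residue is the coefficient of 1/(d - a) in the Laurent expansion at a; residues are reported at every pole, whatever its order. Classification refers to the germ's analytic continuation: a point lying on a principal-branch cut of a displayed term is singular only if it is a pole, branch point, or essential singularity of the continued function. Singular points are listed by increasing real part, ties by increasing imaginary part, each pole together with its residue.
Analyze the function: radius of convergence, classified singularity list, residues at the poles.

Radius of convergence at 0: 2/3.
At 2/3: a pole of order 2; residue -21/31.

Denominator factor (d - 2/3)^2: pole of order 2 at 2/3, modulus 2/3.
The radius of convergence is the smallest modulus among the singular points: 2/3.
At the order-2 pole 2/3 set g(d) = (d - (2/3))^2*f(d) = 11/13 - 21*d/31.
Order-2 pole: residue = g'(a); g'(2/3) = -21/31, so the residue is -21/31.


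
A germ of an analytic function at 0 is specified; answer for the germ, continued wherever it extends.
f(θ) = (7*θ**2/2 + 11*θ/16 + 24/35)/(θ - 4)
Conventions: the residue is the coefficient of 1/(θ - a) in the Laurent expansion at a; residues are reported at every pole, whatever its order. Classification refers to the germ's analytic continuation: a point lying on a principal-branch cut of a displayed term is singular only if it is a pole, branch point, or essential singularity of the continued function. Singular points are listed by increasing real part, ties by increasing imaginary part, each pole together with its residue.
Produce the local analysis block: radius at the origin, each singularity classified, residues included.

Radius of convergence at 0: 4.
At 4: a pole of order 1; residue 8321/140.

Denominator factor (θ - 4): pole of order 1 at 4, modulus 4.
The radius of convergence is the smallest modulus among the singular points: 4.
At the order-1 pole 4 set g(θ) = (θ - (4))*f(θ) = 7*θ**2/2 + 11*θ/16 + 24/35.
Simple pole: residue = g(a) at a = 4, which is 8321/140.


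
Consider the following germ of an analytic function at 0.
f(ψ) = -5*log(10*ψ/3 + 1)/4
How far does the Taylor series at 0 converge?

The radius of convergence is 3/10.

Branch term (-5/4)*log(1 - ψ/(-3/10)): its argument vanishes at ψ = -3/10, a logarithmic branch point, modulus 3/10.
The radius of convergence is the smallest modulus among the singular points: 3/10.


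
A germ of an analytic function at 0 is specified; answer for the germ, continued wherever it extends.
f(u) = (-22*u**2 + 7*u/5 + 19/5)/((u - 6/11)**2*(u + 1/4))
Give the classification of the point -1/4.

The point is a pole of order 1.

The denominator factor u + 1/4 vanishes at -1/4 and appears to the power 1; the numerator there equals 83/40, nonzero, and no other factor vanishes.
Hence a pole whose order is the multiplicity, 1.


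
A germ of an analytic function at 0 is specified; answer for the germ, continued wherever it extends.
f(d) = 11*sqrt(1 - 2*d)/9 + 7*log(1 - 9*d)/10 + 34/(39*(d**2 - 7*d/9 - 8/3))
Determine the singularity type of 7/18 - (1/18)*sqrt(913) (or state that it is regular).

The point is a pole of order 1.

The denominator factor d**2 - 7*d/9 - 8/3 vanishes at 7/18 - (1/18)*sqrt(913) and appears to the power 1; the numerator there equals 34/39, nonzero, and no other factor vanishes.
The branch terms are analytic at this point.
Hence a pole whose order is the multiplicity, 1.


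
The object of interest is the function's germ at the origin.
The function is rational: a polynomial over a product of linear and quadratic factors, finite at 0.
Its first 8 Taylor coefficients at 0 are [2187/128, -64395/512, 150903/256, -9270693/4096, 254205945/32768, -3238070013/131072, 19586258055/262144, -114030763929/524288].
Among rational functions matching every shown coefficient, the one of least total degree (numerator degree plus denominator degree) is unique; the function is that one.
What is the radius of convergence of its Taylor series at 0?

The radius of convergence is 4/9.

No rational of total degree below 4 reproduces all 8 coefficients; solving the [1/3] Pade equations on them gives f(η) = (3/2 - 11*η/12)/(η + 4/9)**3, whose expansion matches every shown term.
Denominator factor (η + 4/9)^3: pole of order 3 at -4/9, modulus 4/9.
The radius of convergence is the smallest modulus among the singular points: 4/9.


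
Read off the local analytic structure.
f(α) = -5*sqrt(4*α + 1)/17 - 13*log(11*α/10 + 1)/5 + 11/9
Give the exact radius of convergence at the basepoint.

The radius of convergence is 1/4.

Branch term (-13/5)*log(1 - α/(-10/11)): its argument vanishes at α = -10/11, a logarithmic branch point, modulus 10/11.
Branch term (-5/17)*sqrt(1 - α/(-1/4)): its argument vanishes at α = -1/4, a square-root branch point, modulus 1/4.
The radius of convergence is the smallest modulus among the singular points: 1/4.


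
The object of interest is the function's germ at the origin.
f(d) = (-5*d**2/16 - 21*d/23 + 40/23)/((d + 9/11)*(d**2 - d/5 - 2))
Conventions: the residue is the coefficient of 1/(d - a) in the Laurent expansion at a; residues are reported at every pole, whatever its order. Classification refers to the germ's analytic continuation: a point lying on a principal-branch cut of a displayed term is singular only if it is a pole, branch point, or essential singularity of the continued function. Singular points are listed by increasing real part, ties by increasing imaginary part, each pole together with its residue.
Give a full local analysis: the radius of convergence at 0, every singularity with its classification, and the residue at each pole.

Radius of convergence at 0: 9/11.
At 1/10 - (1/10)*sqrt(201): a pole of order 1; residue 425755/519616 + (2147915/34814272)*sqrt(201).
At -9/11: a pole of order 1; residue -506945/259808.
At 1/10 + (1/10)*sqrt(201): a pole of order 1; residue 425755/519616 - (2147915/34814272)*sqrt(201).

Denominator factor (d + 9/11): pole of order 1 at -9/11, modulus 9/11.
Denominator factor (d**2 - d/5 - 2): discriminant 201/25, real irrational roots 1/10 + (1/10)*sqrt(201) and 1/10 - (1/10)*sqrt(201); poles of order 1, moduli 1/10 + (1/10)*sqrt(201) and -1/10 + (1/10)*sqrt(201).
The radius of convergence is the smallest modulus among the singular points: 9/11.
The factor d**2 - d/5 - 2 splits as (d - a)(d - a') with a = 1/10 - (1/10)*sqrt(201), a' = 1/10 + (1/10)*sqrt(201). At the order-1 pole a set g(d) = (d - a)*f(d) = [(-5*d**2/16 - 21*d/23 + 40/23)/(d + 9/11)] / (d - a').
Simple pole: residue = g(a) at a = 1/10 - (1/10)*sqrt(201), which is 425755/519616 + (2147915/34814272)*sqrt(201).
At the order-1 pole -9/11 set g(d) = (d - (-9/11))*f(d) = (-5*d**2/16 - 21*d/23 + 40/23)/(d**2 - d/5 - 2).
Simple pole: residue = g(a) at a = -9/11, which is -506945/259808.
The factor d**2 - d/5 - 2 splits as (d - a)(d - a') with a = 1/10 + (1/10)*sqrt(201), a' = 1/10 - (1/10)*sqrt(201). At the order-1 pole a set g(d) = (d - a)*f(d) = [(-5*d**2/16 - 21*d/23 + 40/23)/(d + 9/11)] / (d - a').
Simple pole: residue = g(a) at a = 1/10 + (1/10)*sqrt(201), which is 425755/519616 - (2147915/34814272)*sqrt(201).
List the singular points by increasing real part (a conjugate pair: the negative imaginary part first).


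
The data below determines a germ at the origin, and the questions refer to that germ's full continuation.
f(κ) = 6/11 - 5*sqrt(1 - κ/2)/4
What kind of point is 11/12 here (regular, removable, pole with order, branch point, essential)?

There is no denominator, hence no pole anywhere.
Branch term sqrt(1 - κ/(2)): argument at 11/12 is 13/24, nonzero, so 11/12 is not its branch point (a point on a principal cut is still regular for the continued germ).
So the germ continues analytically to 11/12.

The point is a regular point.


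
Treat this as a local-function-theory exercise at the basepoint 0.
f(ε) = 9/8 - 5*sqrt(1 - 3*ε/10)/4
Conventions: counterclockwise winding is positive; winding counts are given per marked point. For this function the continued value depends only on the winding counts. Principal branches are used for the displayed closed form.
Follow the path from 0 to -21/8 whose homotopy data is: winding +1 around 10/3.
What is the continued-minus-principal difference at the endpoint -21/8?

Continued minus principal equals (1/8)*sqrt(715).

The rational part is single-valued and drops out of the difference; each branch term changes only by its own monodromy.
(-5/4)*sqrt(1 - ε/(10/3)): winding +1 is odd, the square root flips sign, contributing -2*(-5/4)*sqrt(1 - (-21/8)/(10/3)) = -2*(-5/4)*sqrt(143/80) = (1/8)*sqrt(715).
Summing the contributions at ε = -21/8 gives (1/8)*sqrt(715).


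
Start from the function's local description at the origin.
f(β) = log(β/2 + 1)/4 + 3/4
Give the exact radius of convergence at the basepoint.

Branch term (1/4)*log(1 - β/(-2)): its argument vanishes at β = -2, a logarithmic branch point, modulus 2.
The radius of convergence is the smallest modulus among the singular points: 2.

The radius of convergence is 2.


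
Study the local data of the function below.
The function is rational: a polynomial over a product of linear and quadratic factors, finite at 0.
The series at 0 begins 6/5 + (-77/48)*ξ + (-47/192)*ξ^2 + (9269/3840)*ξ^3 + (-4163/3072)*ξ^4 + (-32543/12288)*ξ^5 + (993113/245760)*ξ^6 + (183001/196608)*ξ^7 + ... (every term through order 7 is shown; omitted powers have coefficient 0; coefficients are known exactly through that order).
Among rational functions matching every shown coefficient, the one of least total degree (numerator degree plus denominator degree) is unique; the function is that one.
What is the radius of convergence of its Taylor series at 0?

No rational of total degree below 4 reproduces all 8 coefficients; solving the [1/3] Pade equations on them gives f(ξ) = (8/5 - 5*ξ/36)/((ξ + 2)*(ξ**2 + ξ/2 + 2/3)), whose expansion matches every shown term.
Denominator factor (ξ**2 + ξ/2 + 2/3): discriminant -29/12, complex-conjugate roots (-1/4) + ((1/12)*sqrt(87))*i and (-1/4) - ((1/12)*sqrt(87))*i; poles of order 1, moduli (1/3)*sqrt(6) and (1/3)*sqrt(6).
Denominator factor (ξ + 2): pole of order 1 at -2, modulus 2.
The radius of convergence is the smallest modulus among the singular points: (1/3)*sqrt(6).

The radius of convergence is (1/3)*sqrt(6).


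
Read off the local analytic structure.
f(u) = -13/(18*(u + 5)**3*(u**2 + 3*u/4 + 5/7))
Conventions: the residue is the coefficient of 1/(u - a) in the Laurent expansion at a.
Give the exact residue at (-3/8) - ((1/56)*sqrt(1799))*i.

The factor u**2 + 3*u/4 + 5/7 splits as (u - a)(u - a') with a = (-3/8) - ((1/56)*sqrt(1799))*i, a' = (-3/8) + ((1/56)*sqrt(1799))*i. At the order-1 pole a set g(u) = (u - a)*f(u) = [-13/(18*(u + 5)**3)] / (u - a').
Simple pole: residue = g(a) at a = (-3/8) - ((1/56)*sqrt(1799))*i, which is (4537351/2093475375) - ((51922507/538023171375)*sqrt(1799))*i.

The residue is (4537351/2093475375) - ((51922507/538023171375)*sqrt(1799))*i.


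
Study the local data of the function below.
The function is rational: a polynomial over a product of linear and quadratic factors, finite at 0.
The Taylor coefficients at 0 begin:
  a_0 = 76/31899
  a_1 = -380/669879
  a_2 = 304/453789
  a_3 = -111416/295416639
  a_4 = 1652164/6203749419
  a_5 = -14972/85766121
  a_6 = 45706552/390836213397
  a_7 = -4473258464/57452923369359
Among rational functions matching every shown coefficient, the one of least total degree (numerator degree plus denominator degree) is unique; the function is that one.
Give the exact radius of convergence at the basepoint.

The radius of convergence is 3/2.

No rational of total degree below 4 reproduces all 8 coefficients; solving the [0/4] Pade equations on them gives f(ψ) = -38/(31*(ψ - 7)**3*(ψ + 3/2)), whose expansion matches every shown term.
Denominator factor (ψ - 7)^3: pole of order 3 at 7, modulus 7.
Denominator factor (ψ + 3/2): pole of order 1 at -3/2, modulus 3/2.
The radius of convergence is the smallest modulus among the singular points: 3/2.


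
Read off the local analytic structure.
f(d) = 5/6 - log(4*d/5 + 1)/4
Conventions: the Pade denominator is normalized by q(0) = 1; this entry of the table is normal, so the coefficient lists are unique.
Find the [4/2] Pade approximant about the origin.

The Pade approximant has numerator coefficients [5/6, 31/45, 2/25, -16/1875, 16/28125]; denominator coefficients [1, 16/15, 32/125].

Taylor coefficients needed (expand at 0): a_0 = 5/6, a_1 = -1/5, a_2 = 2/25, a_3 = -16/375, a_4 = 16/625, a_5 = -256/15625, a_6 = 512/46875.
Write the denominator as Q(d) = 1 + q1*d + q2*d^2. Requiring Q*f - P = O(d^7) with deg P <= 4 kills the coefficients of d^5..d^6 in Q*f:
  d^5: a_5 + q1*a_4 + q2*a_3 = 0, i.e. -256/15625 + (16/625)*q1 + (-16/375)*q2 = 0.
  d^6: a_6 + q1*a_5 + q2*a_4 = 0, i.e. 512/46875 + (-256/15625)*q1 + (16/625)*q2 = 0.
Solving this linear system: q1 = 16/15, q2 = 32/125.
The numerator is Q*f truncated at degree 4: P0 = a_0 = 5/6; P1 = a_1 + q1*a_0 = 31/45; P2 = a_2 + q1*a_1 + q2*a_0 = 2/25; P3 = a_3 + q1*a_2 + q2*a_1 = -16/1875; P4 = a_4 + q1*a_3 + q2*a_2 = 16/28125.


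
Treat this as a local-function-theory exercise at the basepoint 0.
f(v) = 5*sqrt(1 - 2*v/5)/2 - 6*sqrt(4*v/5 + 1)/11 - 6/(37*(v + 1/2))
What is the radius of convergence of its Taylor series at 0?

Denominator factor (v + 1/2): pole of order 1 at -1/2, modulus 1/2.
Branch term (-6/11)*sqrt(1 - v/(-5/4)): its argument vanishes at v = -5/4, a square-root branch point, modulus 5/4.
Branch term (5/2)*sqrt(1 - v/(5/2)): its argument vanishes at v = 5/2, a square-root branch point, modulus 5/2.
The radius of convergence is the smallest modulus among the singular points: 1/2.

The radius of convergence is 1/2.


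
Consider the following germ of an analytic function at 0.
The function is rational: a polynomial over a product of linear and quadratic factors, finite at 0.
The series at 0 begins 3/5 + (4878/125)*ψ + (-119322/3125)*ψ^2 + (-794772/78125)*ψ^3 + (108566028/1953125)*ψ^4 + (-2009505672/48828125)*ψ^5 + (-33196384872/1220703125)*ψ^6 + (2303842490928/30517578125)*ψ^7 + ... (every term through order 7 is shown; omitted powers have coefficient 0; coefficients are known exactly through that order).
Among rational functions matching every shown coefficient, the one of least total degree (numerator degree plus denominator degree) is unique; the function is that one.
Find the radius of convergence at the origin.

No rational of total degree below 3 reproduces all 8 coefficients; solving the [1/2] Pade equations on them gives f(ψ) = (33*ψ + 1/2)/(ψ**2 + 4*ψ/5 + 5/6), whose expansion matches every shown term.
Denominator factor (ψ**2 + 4*ψ/5 + 5/6): discriminant -202/75, complex-conjugate roots (-2/5) + ((1/30)*sqrt(606))*i and (-2/5) - ((1/30)*sqrt(606))*i; poles of order 1, moduli (1/6)*sqrt(30) and (1/6)*sqrt(30).
The radius of convergence is the smallest modulus among the singular points: (1/6)*sqrt(30).

The radius of convergence is (1/6)*sqrt(30).


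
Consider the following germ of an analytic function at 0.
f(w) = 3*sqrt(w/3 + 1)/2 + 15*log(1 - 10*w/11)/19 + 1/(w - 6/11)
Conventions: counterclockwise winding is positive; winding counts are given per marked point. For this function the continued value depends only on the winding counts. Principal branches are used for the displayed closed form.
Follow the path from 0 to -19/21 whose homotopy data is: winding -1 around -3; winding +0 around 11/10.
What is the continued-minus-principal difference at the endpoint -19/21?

Continued minus principal equals -(2/7)*sqrt(77).

The rational part is single-valued and drops out of the difference; each branch term changes only by its own monodromy.
(15/19)*log(1 - w/(11/10)): winding 0 around 11/10, so this term returns to its principal value, contribution 0.
(3/2)*sqrt(1 - w/(-3)): winding -1 is odd, the square root flips sign, contributing -2*(3/2)*sqrt(1 - (-19/21)/(-3)) = -2*(3/2)*sqrt(44/63) = -(2/7)*sqrt(77).
Summing the contributions at w = -19/21 gives -(2/7)*sqrt(77).


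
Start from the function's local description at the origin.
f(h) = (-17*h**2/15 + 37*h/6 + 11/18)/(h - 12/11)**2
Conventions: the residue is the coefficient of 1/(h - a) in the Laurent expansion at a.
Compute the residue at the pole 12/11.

At the order-2 pole 12/11 set g(h) = (h - (12/11))^2*f(h) = -17*h**2/15 + 37*h/6 + 11/18.
Order-2 pole: residue = g'(a); g'(12/11) = 1219/330, so the residue is 1219/330.

The residue is 1219/330.


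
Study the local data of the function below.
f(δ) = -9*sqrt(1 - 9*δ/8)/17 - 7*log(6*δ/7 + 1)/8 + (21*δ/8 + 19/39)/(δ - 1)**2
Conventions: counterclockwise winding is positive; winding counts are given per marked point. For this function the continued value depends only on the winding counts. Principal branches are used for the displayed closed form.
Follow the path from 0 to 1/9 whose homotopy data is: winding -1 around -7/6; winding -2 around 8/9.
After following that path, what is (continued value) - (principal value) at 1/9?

Continued minus principal equals (7/4)*pi*i.

The rational part is single-valued and drops out of the difference; each branch term changes only by its own monodromy.
(-7/8)*log(1 - δ/(-7/6)): each positive loop around -7/6 adds 2*pi*i to the log, so winding -1 contributes (-7/8)*(-1)*2*pi*i = (7/4)*pi*i.
(-9/17)*sqrt(1 - δ/(8/9)): winding -2 is even, the square root returns to the same sheet, contribution 0.
Summing the contributions at δ = 1/9 gives (7/4)*pi*i.


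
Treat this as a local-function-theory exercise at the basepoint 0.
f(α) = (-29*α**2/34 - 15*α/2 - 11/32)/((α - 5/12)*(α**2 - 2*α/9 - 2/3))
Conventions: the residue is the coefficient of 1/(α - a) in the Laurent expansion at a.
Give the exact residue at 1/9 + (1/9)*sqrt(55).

The factor α**2 - 2*α/9 - 2/3 splits as (α - a)(α - a') with a = 1/9 + (1/9)*sqrt(55), a' = 1/9 - (1/9)*sqrt(55). At the order-1 pole a set g(α) = (α - a)*f(α) = [(-29*α**2/34 - 15*α/2 - 11/32)/(α - 5/12)] / (α - a').
Simple pole: residue = g(a) at a = 1/9 + (1/9)*sqrt(55), which is -60461/17204 - (276937/344080)*sqrt(55).

The residue is -60461/17204 - (276937/344080)*sqrt(55).


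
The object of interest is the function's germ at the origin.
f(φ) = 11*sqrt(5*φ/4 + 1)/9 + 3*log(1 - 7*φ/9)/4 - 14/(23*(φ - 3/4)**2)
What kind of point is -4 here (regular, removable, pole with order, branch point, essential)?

The point is a regular point.

Denominator factors: φ - 3/4 = -19/4 at φ = -4 — none vanishes.
Branch term log(1 - φ/(9/7)): argument at -4 is 37/9, nonzero, so -4 is not its branch point (a point on a principal cut is still regular for the continued germ).
Branch term sqrt(1 - φ/(-4/5)): argument at -4 is -4, nonzero, so -4 is not its branch point (a point on a principal cut is still regular for the continued germ).
So the germ continues analytically to -4.


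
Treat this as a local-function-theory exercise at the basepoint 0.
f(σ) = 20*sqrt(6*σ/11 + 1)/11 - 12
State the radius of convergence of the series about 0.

Branch term (20/11)*sqrt(1 - σ/(-11/6)): its argument vanishes at σ = -11/6, a square-root branch point, modulus 11/6.
The radius of convergence is the smallest modulus among the singular points: 11/6.

The radius of convergence is 11/6.


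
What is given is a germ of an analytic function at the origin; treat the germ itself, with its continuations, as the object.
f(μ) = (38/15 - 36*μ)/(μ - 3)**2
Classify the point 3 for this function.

The point is a pole of order 2.

The denominator factor μ - 3 vanishes at 3 and appears to the power 2; the numerator there equals -1582/15, nonzero, and no other factor vanishes.
Hence a pole whose order is the multiplicity, 2.


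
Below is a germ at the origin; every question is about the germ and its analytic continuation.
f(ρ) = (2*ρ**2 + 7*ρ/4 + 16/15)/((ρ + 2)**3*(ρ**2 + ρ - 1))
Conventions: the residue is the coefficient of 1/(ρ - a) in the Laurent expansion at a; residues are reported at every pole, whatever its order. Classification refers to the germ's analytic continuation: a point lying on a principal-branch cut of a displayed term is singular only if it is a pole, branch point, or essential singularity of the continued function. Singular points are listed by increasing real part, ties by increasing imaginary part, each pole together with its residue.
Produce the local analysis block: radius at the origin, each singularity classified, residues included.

Denominator factor (ρ + 2)^3: pole of order 3 at -2, modulus 2.
Denominator factor (ρ**2 + ρ - 1): discriminant 5, real irrational roots -1/2 + (1/2)*sqrt(5) and -1/2 - (1/2)*sqrt(5); poles of order 1, moduli -1/2 + (1/2)*sqrt(5) and 1/2 + (1/2)*sqrt(5).
The radius of convergence is the smallest modulus among the singular points: -1/2 + (1/2)*sqrt(5).
At the order-3 pole -2 set g(ρ) = (ρ - (-2))^3*f(ρ) = (2*ρ**2 + 7*ρ/4 + 16/15)/(ρ**2 + ρ - 1).
Order-3 pole: residue = g''(a)/2; g''(-2) = 1667/30, so the residue is 1667/60.
The factor ρ**2 + ρ - 1 splits as (ρ - a)(ρ - a') with a = -1/2 - (1/2)*sqrt(5), a' = -1/2 + (1/2)*sqrt(5). At the order-1 pole a set g(ρ) = (ρ - a)*f(ρ) = [(2*ρ**2 + 7*ρ/4 + 16/15)/(ρ + 2)**3] / (ρ - a').
Simple pole: residue = g(a) at a = -1/2 - (1/2)*sqrt(5), which is -1667/120 - (1249/200)*sqrt(5).
The factor ρ**2 + ρ - 1 splits as (ρ - a)(ρ - a') with a = -1/2 + (1/2)*sqrt(5), a' = -1/2 - (1/2)*sqrt(5). At the order-1 pole a set g(ρ) = (ρ - a)*f(ρ) = [(2*ρ**2 + 7*ρ/4 + 16/15)/(ρ + 2)**3] / (ρ - a').
Simple pole: residue = g(a) at a = -1/2 + (1/2)*sqrt(5), which is -1667/120 + (1249/200)*sqrt(5).
List the singular points by increasing real part (a conjugate pair: the negative imaginary part first).

Radius of convergence at 0: -1/2 + (1/2)*sqrt(5).
At -2: a pole of order 3; residue 1667/60.
At -1/2 - (1/2)*sqrt(5): a pole of order 1; residue -1667/120 - (1249/200)*sqrt(5).
At -1/2 + (1/2)*sqrt(5): a pole of order 1; residue -1667/120 + (1249/200)*sqrt(5).
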